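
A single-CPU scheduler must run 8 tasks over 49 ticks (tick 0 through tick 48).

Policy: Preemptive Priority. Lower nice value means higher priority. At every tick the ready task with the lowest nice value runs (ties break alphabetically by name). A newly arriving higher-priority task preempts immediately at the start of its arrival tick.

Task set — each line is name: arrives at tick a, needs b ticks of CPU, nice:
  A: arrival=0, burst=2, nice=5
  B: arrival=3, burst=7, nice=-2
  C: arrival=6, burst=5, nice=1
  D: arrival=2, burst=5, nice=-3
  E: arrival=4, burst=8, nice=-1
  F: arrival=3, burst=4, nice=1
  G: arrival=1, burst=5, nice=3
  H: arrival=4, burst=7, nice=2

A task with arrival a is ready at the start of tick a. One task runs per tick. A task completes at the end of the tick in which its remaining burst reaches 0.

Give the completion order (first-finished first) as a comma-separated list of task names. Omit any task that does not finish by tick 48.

t=0: ready={A} → run A
t=1: ready={A,G} → run G
t=2: ready={A,D,G} → run D
t=3: ready={A,B,D,F,G} → run D
t=4: ready={A,B,D,E,F,G,H} → run D
t=5: ready={A,B,D,E,F,G,H} → run D
t=6: ready={A,B,C,D,E,F,G,H} → run D
t=7: ready={A,B,C,E,F,G,H} → run B
t=8: ready={A,B,C,E,F,G,H} → run B
t=9: ready={A,B,C,E,F,G,H} → run B
t=10: ready={A,B,C,E,F,G,H} → run B
t=11: ready={A,B,C,E,F,G,H} → run B
t=12: ready={A,B,C,E,F,G,H} → run B
t=13: ready={A,B,C,E,F,G,H} → run B
t=14: ready={A,C,E,F,G,H} → run E
t=15: ready={A,C,E,F,G,H} → run E
t=16: ready={A,C,E,F,G,H} → run E
t=17: ready={A,C,E,F,G,H} → run E
t=18: ready={A,C,E,F,G,H} → run E
t=19: ready={A,C,E,F,G,H} → run E
t=20: ready={A,C,E,F,G,H} → run E
t=21: ready={A,C,E,F,G,H} → run E
t=22: ready={A,C,F,G,H} → run C
t=23: ready={A,C,F,G,H} → run C
t=24: ready={A,C,F,G,H} → run C
t=25: ready={A,C,F,G,H} → run C
t=26: ready={A,C,F,G,H} → run C
t=27: ready={A,F,G,H} → run F
t=28: ready={A,F,G,H} → run F
t=29: ready={A,F,G,H} → run F
t=30: ready={A,F,G,H} → run F
t=31: ready={A,G,H} → run H
t=32: ready={A,G,H} → run H
t=33: ready={A,G,H} → run H
t=34: ready={A,G,H} → run H
t=35: ready={A,G,H} → run H
t=36: ready={A,G,H} → run H
t=37: ready={A,G,H} → run H
t=38: ready={A,G} → run G
t=39: ready={A,G} → run G
t=40: ready={A,G} → run G
t=41: ready={A,G} → run G
t=42: ready={A} → run A
t=43: (idle)
t=44: (idle)
t=45: (idle)
t=46: (idle)
t=47: (idle)
t=48: (idle)

completion order = D, B, E, C, F, H, G, A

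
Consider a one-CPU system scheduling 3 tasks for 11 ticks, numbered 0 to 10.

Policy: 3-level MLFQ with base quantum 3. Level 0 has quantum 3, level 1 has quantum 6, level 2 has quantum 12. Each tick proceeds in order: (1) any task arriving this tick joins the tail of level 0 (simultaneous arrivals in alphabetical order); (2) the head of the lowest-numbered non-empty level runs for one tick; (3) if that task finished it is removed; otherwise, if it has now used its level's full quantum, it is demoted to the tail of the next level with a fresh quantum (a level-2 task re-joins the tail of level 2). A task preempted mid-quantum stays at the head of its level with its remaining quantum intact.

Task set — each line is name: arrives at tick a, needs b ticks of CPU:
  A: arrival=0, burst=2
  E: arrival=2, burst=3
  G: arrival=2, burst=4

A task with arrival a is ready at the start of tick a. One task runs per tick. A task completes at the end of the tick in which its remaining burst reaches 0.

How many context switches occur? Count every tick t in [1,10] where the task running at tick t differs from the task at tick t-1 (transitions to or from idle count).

context switches = 3

t=0: L0/L1/L2 = A/-/- → run A
t=1: L0/L1/L2 = A/-/- → run A
t=2: L0/L1/L2 = EG/-/- → run E
t=3: L0/L1/L2 = EG/-/- → run E
t=4: L0/L1/L2 = EG/-/- → run E
t=5: L0/L1/L2 = G/-/- → run G
t=6: L0/L1/L2 = G/-/- → run G
t=7: L0/L1/L2 = G/-/- → run G
t=8: L0/L1/L2 = -/G/- → run G
t=9: (idle)
t=10: (idle)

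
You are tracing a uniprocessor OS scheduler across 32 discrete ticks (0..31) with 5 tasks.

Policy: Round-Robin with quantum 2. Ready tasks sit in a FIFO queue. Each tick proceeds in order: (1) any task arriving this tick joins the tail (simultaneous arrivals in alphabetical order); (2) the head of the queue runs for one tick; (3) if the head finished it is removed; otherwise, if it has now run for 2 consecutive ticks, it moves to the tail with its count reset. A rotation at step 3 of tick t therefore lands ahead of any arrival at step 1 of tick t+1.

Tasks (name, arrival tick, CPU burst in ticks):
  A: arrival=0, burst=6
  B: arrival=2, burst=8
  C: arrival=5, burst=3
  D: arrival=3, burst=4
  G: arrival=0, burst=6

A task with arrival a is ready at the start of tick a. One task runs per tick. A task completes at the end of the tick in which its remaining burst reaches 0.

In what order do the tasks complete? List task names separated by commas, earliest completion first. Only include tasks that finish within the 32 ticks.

completion order = A, D, G, C, B

t=0: queue=[A,G] q_used=0 → run A
t=1: queue=[A,G] q_used=1 → run A
t=2: queue=[G,A,B] q_used=0 → run G
t=3: queue=[G,A,B,D] q_used=1 → run G
t=4: queue=[A,B,D,G] q_used=0 → run A
t=5: queue=[A,B,D,G,C] q_used=1 → run A
t=6: queue=[B,D,G,C,A] q_used=0 → run B
t=7: queue=[B,D,G,C,A] q_used=1 → run B
t=8: queue=[D,G,C,A,B] q_used=0 → run D
t=9: queue=[D,G,C,A,B] q_used=1 → run D
t=10: queue=[G,C,A,B,D] q_used=0 → run G
t=11: queue=[G,C,A,B,D] q_used=1 → run G
t=12: queue=[C,A,B,D,G] q_used=0 → run C
t=13: queue=[C,A,B,D,G] q_used=1 → run C
t=14: queue=[A,B,D,G,C] q_used=0 → run A
t=15: queue=[A,B,D,G,C] q_used=1 → run A
t=16: queue=[B,D,G,C] q_used=0 → run B
t=17: queue=[B,D,G,C] q_used=1 → run B
t=18: queue=[D,G,C,B] q_used=0 → run D
t=19: queue=[D,G,C,B] q_used=1 → run D
t=20: queue=[G,C,B] q_used=0 → run G
t=21: queue=[G,C,B] q_used=1 → run G
t=22: queue=[C,B] q_used=0 → run C
t=23: queue=[B] q_used=0 → run B
t=24: queue=[B] q_used=1 → run B
t=25: queue=[B] q_used=0 → run B
t=26: queue=[B] q_used=1 → run B
t=27: (idle)
t=28: (idle)
t=29: (idle)
t=30: (idle)
t=31: (idle)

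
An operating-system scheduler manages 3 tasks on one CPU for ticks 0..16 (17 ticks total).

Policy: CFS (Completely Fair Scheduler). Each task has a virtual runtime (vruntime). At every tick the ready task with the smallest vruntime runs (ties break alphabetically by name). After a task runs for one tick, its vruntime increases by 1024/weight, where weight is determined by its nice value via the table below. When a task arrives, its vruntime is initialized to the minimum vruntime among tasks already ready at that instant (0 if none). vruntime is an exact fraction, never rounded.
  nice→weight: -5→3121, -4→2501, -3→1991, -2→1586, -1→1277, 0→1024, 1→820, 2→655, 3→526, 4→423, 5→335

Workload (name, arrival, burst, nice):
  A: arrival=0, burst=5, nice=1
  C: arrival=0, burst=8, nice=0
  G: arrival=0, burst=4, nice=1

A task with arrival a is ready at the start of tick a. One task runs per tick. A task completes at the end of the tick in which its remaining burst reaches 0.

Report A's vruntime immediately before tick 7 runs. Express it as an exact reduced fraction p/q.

vruntime(A, start of tick 7) = 512/205

t=0: vr[A=0 C=0 G=0] → run A
t=1: vr[A=256/205 C=0 G=0] → run C
t=2: vr[A=256/205 C=1 G=0] → run G
t=3: vr[A=256/205 C=1 G=256/205] → run C
t=4: vr[A=256/205 C=2 G=256/205] → run A
t=5: vr[A=512/205 C=2 G=256/205] → run G
t=6: vr[A=512/205 C=2 G=512/205] → run C
t=7: vr[A=512/205 C=3 G=512/205] → run A
t=8: vr[A=768/205 C=3 G=512/205] → run G
t=9: vr[A=768/205 C=3 G=768/205] → run C
t=10: vr[A=768/205 C=4 G=768/205] → run A
t=11: vr[A=1024/205 C=4 G=768/205] → run G
t=12: vr[A=1024/205 C=4] → run C
t=13: vr[A=1024/205 C=5] → run A
t=14: vr[C=5] → run C
t=15: vr[C=6] → run C
t=16: vr[C=7] → run C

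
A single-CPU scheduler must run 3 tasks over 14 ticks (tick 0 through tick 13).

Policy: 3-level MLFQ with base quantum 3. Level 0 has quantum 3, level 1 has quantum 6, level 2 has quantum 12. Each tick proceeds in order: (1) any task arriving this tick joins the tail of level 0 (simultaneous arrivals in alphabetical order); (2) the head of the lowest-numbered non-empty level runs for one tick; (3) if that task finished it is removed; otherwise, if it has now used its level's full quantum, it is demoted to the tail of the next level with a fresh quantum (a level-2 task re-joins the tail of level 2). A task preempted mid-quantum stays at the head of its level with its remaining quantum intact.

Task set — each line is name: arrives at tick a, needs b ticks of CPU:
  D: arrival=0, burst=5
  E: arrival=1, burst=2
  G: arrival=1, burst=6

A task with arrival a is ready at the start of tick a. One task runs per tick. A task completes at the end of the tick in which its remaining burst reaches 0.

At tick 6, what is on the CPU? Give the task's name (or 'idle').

t=0: L0/L1/L2 = D/-/- → run D
t=1: L0/L1/L2 = DEG/-/- → run D
t=2: L0/L1/L2 = DEG/-/- → run D
t=3: L0/L1/L2 = EG/D/- → run E
t=4: L0/L1/L2 = EG/D/- → run E
t=5: L0/L1/L2 = G/D/- → run G
t=6: L0/L1/L2 = G/D/- → run G
t=7: L0/L1/L2 = G/D/- → run G
t=8: L0/L1/L2 = -/DG/- → run D
t=9: L0/L1/L2 = -/DG/- → run D
t=10: L0/L1/L2 = -/G/- → run G
t=11: L0/L1/L2 = -/G/- → run G
t=12: L0/L1/L2 = -/G/- → run G
t=13: (idle)

running at tick 6 = G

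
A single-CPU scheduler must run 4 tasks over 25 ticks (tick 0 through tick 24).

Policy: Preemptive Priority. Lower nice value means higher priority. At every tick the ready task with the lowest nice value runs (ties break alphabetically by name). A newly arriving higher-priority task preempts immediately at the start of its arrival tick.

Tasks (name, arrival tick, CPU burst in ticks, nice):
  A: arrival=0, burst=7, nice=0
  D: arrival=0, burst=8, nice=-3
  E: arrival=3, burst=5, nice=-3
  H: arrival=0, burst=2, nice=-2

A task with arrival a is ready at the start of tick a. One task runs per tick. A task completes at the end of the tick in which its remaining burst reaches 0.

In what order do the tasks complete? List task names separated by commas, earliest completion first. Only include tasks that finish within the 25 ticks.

t=0: ready={A,D,H} → run D
t=1: ready={A,D,H} → run D
t=2: ready={A,D,H} → run D
t=3: ready={A,D,E,H} → run D
t=4: ready={A,D,E,H} → run D
t=5: ready={A,D,E,H} → run D
t=6: ready={A,D,E,H} → run D
t=7: ready={A,D,E,H} → run D
t=8: ready={A,E,H} → run E
t=9: ready={A,E,H} → run E
t=10: ready={A,E,H} → run E
t=11: ready={A,E,H} → run E
t=12: ready={A,E,H} → run E
t=13: ready={A,H} → run H
t=14: ready={A,H} → run H
t=15: ready={A} → run A
t=16: ready={A} → run A
t=17: ready={A} → run A
t=18: ready={A} → run A
t=19: ready={A} → run A
t=20: ready={A} → run A
t=21: ready={A} → run A
t=22: (idle)
t=23: (idle)
t=24: (idle)

completion order = D, E, H, A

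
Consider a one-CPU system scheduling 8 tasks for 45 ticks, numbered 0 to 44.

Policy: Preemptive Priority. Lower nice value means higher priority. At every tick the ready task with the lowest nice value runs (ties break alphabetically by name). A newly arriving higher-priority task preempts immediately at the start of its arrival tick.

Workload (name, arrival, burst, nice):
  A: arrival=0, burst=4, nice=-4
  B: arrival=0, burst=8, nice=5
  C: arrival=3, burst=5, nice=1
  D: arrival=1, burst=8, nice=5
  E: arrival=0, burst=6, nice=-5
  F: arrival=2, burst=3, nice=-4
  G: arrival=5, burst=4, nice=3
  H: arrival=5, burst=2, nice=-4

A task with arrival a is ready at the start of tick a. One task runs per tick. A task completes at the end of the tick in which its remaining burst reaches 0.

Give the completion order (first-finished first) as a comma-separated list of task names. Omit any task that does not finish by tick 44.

t=0: ready={A,B,E} → run E
t=1: ready={A,B,D,E} → run E
t=2: ready={A,B,D,E,F} → run E
t=3: ready={A,B,C,D,E,F} → run E
t=4: ready={A,B,C,D,E,F} → run E
t=5: ready={A,B,C,D,E,F,G,H} → run E
t=6: ready={A,B,C,D,F,G,H} → run A
t=7: ready={A,B,C,D,F,G,H} → run A
t=8: ready={A,B,C,D,F,G,H} → run A
t=9: ready={A,B,C,D,F,G,H} → run A
t=10: ready={B,C,D,F,G,H} → run F
t=11: ready={B,C,D,F,G,H} → run F
t=12: ready={B,C,D,F,G,H} → run F
t=13: ready={B,C,D,G,H} → run H
t=14: ready={B,C,D,G,H} → run H
t=15: ready={B,C,D,G} → run C
t=16: ready={B,C,D,G} → run C
t=17: ready={B,C,D,G} → run C
t=18: ready={B,C,D,G} → run C
t=19: ready={B,C,D,G} → run C
t=20: ready={B,D,G} → run G
t=21: ready={B,D,G} → run G
t=22: ready={B,D,G} → run G
t=23: ready={B,D,G} → run G
t=24: ready={B,D} → run B
t=25: ready={B,D} → run B
t=26: ready={B,D} → run B
t=27: ready={B,D} → run B
t=28: ready={B,D} → run B
t=29: ready={B,D} → run B
t=30: ready={B,D} → run B
t=31: ready={B,D} → run B
t=32: ready={D} → run D
t=33: ready={D} → run D
t=34: ready={D} → run D
t=35: ready={D} → run D
t=36: ready={D} → run D
t=37: ready={D} → run D
t=38: ready={D} → run D
t=39: ready={D} → run D
t=40: (idle)
t=41: (idle)
t=42: (idle)
t=43: (idle)
t=44: (idle)

completion order = E, A, F, H, C, G, B, D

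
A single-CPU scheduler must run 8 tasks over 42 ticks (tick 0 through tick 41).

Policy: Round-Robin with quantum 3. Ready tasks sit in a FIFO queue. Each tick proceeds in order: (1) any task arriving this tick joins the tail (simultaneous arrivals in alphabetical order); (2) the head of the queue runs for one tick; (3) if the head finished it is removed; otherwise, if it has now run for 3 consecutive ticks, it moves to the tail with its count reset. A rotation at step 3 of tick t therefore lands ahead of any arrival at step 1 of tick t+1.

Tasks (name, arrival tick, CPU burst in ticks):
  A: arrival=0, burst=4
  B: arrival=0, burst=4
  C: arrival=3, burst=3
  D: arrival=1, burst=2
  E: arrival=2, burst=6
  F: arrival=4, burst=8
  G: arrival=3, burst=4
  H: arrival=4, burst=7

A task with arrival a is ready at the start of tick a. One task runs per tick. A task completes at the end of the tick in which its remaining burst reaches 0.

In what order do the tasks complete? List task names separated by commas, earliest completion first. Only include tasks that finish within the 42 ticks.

t=0: queue=[A,B] q_used=0 → run A
t=1: queue=[A,B,D] q_used=1 → run A
t=2: queue=[A,B,D,E] q_used=2 → run A
t=3: queue=[B,D,E,A,C,G] q_used=0 → run B
t=4: queue=[B,D,E,A,C,G,F,H] q_used=1 → run B
t=5: queue=[B,D,E,A,C,G,F,H] q_used=2 → run B
t=6: queue=[D,E,A,C,G,F,H,B] q_used=0 → run D
t=7: queue=[D,E,A,C,G,F,H,B] q_used=1 → run D
t=8: queue=[E,A,C,G,F,H,B] q_used=0 → run E
t=9: queue=[E,A,C,G,F,H,B] q_used=1 → run E
t=10: queue=[E,A,C,G,F,H,B] q_used=2 → run E
t=11: queue=[A,C,G,F,H,B,E] q_used=0 → run A
t=12: queue=[C,G,F,H,B,E] q_used=0 → run C
t=13: queue=[C,G,F,H,B,E] q_used=1 → run C
t=14: queue=[C,G,F,H,B,E] q_used=2 → run C
t=15: queue=[G,F,H,B,E] q_used=0 → run G
t=16: queue=[G,F,H,B,E] q_used=1 → run G
t=17: queue=[G,F,H,B,E] q_used=2 → run G
t=18: queue=[F,H,B,E,G] q_used=0 → run F
t=19: queue=[F,H,B,E,G] q_used=1 → run F
t=20: queue=[F,H,B,E,G] q_used=2 → run F
t=21: queue=[H,B,E,G,F] q_used=0 → run H
t=22: queue=[H,B,E,G,F] q_used=1 → run H
t=23: queue=[H,B,E,G,F] q_used=2 → run H
t=24: queue=[B,E,G,F,H] q_used=0 → run B
t=25: queue=[E,G,F,H] q_used=0 → run E
t=26: queue=[E,G,F,H] q_used=1 → run E
t=27: queue=[E,G,F,H] q_used=2 → run E
t=28: queue=[G,F,H] q_used=0 → run G
t=29: queue=[F,H] q_used=0 → run F
t=30: queue=[F,H] q_used=1 → run F
t=31: queue=[F,H] q_used=2 → run F
t=32: queue=[H,F] q_used=0 → run H
t=33: queue=[H,F] q_used=1 → run H
t=34: queue=[H,F] q_used=2 → run H
t=35: queue=[F,H] q_used=0 → run F
t=36: queue=[F,H] q_used=1 → run F
t=37: queue=[H] q_used=0 → run H
t=38: (idle)
t=39: (idle)
t=40: (idle)
t=41: (idle)

completion order = D, A, C, B, E, G, F, H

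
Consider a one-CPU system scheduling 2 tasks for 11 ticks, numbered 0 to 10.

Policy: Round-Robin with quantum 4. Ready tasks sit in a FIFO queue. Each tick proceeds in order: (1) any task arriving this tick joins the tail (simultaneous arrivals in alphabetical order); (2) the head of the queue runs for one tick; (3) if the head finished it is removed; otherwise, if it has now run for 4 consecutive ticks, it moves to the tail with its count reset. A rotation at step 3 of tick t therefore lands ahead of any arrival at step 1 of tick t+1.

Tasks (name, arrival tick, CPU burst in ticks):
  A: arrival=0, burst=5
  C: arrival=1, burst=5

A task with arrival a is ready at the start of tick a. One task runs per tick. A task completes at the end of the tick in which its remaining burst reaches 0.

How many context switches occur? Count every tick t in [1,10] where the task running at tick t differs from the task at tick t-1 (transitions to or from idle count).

context switches = 4

t=0: queue=[A] q_used=0 → run A
t=1: queue=[A,C] q_used=1 → run A
t=2: queue=[A,C] q_used=2 → run A
t=3: queue=[A,C] q_used=3 → run A
t=4: queue=[C,A] q_used=0 → run C
t=5: queue=[C,A] q_used=1 → run C
t=6: queue=[C,A] q_used=2 → run C
t=7: queue=[C,A] q_used=3 → run C
t=8: queue=[A,C] q_used=0 → run A
t=9: queue=[C] q_used=0 → run C
t=10: (idle)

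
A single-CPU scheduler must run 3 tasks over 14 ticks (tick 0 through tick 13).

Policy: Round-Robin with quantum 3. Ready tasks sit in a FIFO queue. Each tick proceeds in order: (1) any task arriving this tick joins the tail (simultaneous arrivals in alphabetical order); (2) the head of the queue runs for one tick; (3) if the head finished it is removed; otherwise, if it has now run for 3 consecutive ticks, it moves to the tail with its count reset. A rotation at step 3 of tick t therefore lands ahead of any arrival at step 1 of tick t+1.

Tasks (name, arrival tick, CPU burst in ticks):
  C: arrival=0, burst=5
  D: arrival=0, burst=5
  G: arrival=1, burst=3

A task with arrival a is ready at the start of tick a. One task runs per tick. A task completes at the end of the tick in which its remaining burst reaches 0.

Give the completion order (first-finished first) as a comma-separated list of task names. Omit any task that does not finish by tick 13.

t=0: queue=[C,D] q_used=0 → run C
t=1: queue=[C,D,G] q_used=1 → run C
t=2: queue=[C,D,G] q_used=2 → run C
t=3: queue=[D,G,C] q_used=0 → run D
t=4: queue=[D,G,C] q_used=1 → run D
t=5: queue=[D,G,C] q_used=2 → run D
t=6: queue=[G,C,D] q_used=0 → run G
t=7: queue=[G,C,D] q_used=1 → run G
t=8: queue=[G,C,D] q_used=2 → run G
t=9: queue=[C,D] q_used=0 → run C
t=10: queue=[C,D] q_used=1 → run C
t=11: queue=[D] q_used=0 → run D
t=12: queue=[D] q_used=1 → run D
t=13: (idle)

completion order = G, C, D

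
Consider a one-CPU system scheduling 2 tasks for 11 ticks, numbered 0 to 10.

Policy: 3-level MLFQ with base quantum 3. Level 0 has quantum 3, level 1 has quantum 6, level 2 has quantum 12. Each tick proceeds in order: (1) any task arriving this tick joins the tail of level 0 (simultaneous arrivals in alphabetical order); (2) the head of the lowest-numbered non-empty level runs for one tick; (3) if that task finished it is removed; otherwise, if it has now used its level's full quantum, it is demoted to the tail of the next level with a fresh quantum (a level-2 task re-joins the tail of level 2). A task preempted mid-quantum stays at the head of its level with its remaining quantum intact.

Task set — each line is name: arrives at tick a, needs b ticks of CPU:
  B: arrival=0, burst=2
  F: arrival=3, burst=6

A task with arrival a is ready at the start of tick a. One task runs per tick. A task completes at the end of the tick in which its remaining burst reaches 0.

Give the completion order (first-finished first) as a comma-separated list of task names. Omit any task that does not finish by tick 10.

completion order = B, F

t=0: L0/L1/L2 = B/-/- → run B
t=1: L0/L1/L2 = B/-/- → run B
t=2: (idle)
t=3: L0/L1/L2 = F/-/- → run F
t=4: L0/L1/L2 = F/-/- → run F
t=5: L0/L1/L2 = F/-/- → run F
t=6: L0/L1/L2 = -/F/- → run F
t=7: L0/L1/L2 = -/F/- → run F
t=8: L0/L1/L2 = -/F/- → run F
t=9: (idle)
t=10: (idle)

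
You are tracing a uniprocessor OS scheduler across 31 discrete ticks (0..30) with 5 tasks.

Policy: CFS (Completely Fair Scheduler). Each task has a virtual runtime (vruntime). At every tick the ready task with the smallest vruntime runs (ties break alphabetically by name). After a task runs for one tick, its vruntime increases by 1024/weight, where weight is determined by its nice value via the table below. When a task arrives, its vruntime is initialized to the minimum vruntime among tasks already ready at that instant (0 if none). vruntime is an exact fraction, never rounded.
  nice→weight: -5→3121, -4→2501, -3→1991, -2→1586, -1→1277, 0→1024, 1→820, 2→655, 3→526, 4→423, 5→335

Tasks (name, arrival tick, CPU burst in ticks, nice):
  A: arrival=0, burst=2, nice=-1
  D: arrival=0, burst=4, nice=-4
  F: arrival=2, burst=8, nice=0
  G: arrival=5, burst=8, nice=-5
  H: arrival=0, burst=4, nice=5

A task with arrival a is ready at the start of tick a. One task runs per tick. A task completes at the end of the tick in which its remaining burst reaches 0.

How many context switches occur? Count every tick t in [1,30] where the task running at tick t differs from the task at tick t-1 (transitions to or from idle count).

t=0: vr[A=0 D=0 H=0] → run A
t=1: vr[A=1024/1277 D=0 H=0] → run D
t=2: vr[A=1024/1277 D=1024/2501 F=0 H=0] → run F
t=3: vr[A=1024/1277 D=1024/2501 F=1 H=0] → run H
t=4: vr[A=1024/1277 D=1024/2501 F=1 H=1024/335] → run D
t=5: vr[A=1024/1277 D=2048/2501 F=1 G=1024/1277 H=1024/335] → run A
t=6: vr[D=2048/2501 F=1 G=1024/1277 H=1024/335] → run G
t=7: vr[D=2048/2501 F=1 G=4503552/3985517 H=1024/335] → run D
t=8: vr[D=3072/2501 F=1 G=4503552/3985517 H=1024/335] → run F
t=9: vr[D=3072/2501 F=2 G=4503552/3985517 H=1024/335] → run G
t=10: vr[D=3072/2501 F=2 G=5811200/3985517 H=1024/335] → run D
t=11: vr[F=2 G=5811200/3985517 H=1024/335] → run G
t=12: vr[F=2 G=7118848/3985517 H=1024/335] → run G
t=13: vr[F=2 G=8426496/3985517 H=1024/335] → run F
t=14: vr[F=3 G=8426496/3985517 H=1024/335] → run G
t=15: vr[F=3 G=9734144/3985517 H=1024/335] → run G
t=16: vr[F=3 G=11041792/3985517 H=1024/335] → run G
t=17: vr[F=3 G=12349440/3985517 H=1024/335] → run F
t=18: vr[F=4 G=12349440/3985517 H=1024/335] → run H
t=19: vr[F=4 G=12349440/3985517 H=2048/335] → run G
t=20: vr[F=4 H=2048/335] → run F
t=21: vr[F=5 H=2048/335] → run F
t=22: vr[F=6 H=2048/335] → run F
t=23: vr[F=7 H=2048/335] → run H
t=24: vr[F=7 H=3072/335] → run F
t=25: vr[H=3072/335] → run H
t=26: (idle)
t=27: (idle)
t=28: (idle)
t=29: (idle)
t=30: (idle)

context switches = 21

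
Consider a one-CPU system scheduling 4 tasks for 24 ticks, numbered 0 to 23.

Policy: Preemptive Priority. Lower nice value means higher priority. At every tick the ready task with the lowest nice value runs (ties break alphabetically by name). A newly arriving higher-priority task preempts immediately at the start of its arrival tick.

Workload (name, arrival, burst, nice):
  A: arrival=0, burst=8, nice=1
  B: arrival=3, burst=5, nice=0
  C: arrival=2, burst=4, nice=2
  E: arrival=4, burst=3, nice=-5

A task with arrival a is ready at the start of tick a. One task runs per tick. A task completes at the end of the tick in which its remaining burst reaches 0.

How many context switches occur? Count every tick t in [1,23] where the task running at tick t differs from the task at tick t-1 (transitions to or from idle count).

t=0: ready={A} → run A
t=1: ready={A} → run A
t=2: ready={A,C} → run A
t=3: ready={A,B,C} → run B
t=4: ready={A,B,C,E} → run E
t=5: ready={A,B,C,E} → run E
t=6: ready={A,B,C,E} → run E
t=7: ready={A,B,C} → run B
t=8: ready={A,B,C} → run B
t=9: ready={A,B,C} → run B
t=10: ready={A,B,C} → run B
t=11: ready={A,C} → run A
t=12: ready={A,C} → run A
t=13: ready={A,C} → run A
t=14: ready={A,C} → run A
t=15: ready={A,C} → run A
t=16: ready={C} → run C
t=17: ready={C} → run C
t=18: ready={C} → run C
t=19: ready={C} → run C
t=20: (idle)
t=21: (idle)
t=22: (idle)
t=23: (idle)

context switches = 6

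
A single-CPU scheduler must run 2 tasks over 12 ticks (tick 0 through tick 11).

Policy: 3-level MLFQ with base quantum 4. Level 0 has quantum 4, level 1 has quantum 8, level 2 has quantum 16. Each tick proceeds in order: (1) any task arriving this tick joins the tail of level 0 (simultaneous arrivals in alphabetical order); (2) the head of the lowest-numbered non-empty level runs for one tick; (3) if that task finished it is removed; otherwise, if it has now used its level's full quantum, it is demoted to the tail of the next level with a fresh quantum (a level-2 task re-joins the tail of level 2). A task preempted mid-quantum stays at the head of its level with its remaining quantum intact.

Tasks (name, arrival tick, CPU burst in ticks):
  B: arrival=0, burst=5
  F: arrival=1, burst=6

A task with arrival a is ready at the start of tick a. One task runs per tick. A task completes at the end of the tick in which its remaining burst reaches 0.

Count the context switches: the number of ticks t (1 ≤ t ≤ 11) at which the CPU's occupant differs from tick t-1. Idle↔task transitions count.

context switches = 4

t=0: L0/L1/L2 = B/-/- → run B
t=1: L0/L1/L2 = BF/-/- → run B
t=2: L0/L1/L2 = BF/-/- → run B
t=3: L0/L1/L2 = BF/-/- → run B
t=4: L0/L1/L2 = F/B/- → run F
t=5: L0/L1/L2 = F/B/- → run F
t=6: L0/L1/L2 = F/B/- → run F
t=7: L0/L1/L2 = F/B/- → run F
t=8: L0/L1/L2 = -/BF/- → run B
t=9: L0/L1/L2 = -/F/- → run F
t=10: L0/L1/L2 = -/F/- → run F
t=11: (idle)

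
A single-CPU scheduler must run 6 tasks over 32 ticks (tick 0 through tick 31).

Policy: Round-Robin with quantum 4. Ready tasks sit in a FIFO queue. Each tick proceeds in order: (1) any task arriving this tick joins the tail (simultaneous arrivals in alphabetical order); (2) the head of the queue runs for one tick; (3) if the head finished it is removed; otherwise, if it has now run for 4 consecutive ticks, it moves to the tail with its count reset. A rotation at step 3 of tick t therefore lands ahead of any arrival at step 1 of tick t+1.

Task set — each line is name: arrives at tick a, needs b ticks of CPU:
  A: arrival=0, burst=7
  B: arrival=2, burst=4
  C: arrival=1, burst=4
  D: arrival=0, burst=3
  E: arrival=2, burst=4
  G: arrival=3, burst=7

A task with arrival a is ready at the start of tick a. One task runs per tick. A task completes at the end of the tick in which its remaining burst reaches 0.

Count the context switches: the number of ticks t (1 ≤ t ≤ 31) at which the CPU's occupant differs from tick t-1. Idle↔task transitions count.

t=0: queue=[A,D] q_used=0 → run A
t=1: queue=[A,D,C] q_used=1 → run A
t=2: queue=[A,D,C,B,E] q_used=2 → run A
t=3: queue=[A,D,C,B,E,G] q_used=3 → run A
t=4: queue=[D,C,B,E,G,A] q_used=0 → run D
t=5: queue=[D,C,B,E,G,A] q_used=1 → run D
t=6: queue=[D,C,B,E,G,A] q_used=2 → run D
t=7: queue=[C,B,E,G,A] q_used=0 → run C
t=8: queue=[C,B,E,G,A] q_used=1 → run C
t=9: queue=[C,B,E,G,A] q_used=2 → run C
t=10: queue=[C,B,E,G,A] q_used=3 → run C
t=11: queue=[B,E,G,A] q_used=0 → run B
t=12: queue=[B,E,G,A] q_used=1 → run B
t=13: queue=[B,E,G,A] q_used=2 → run B
t=14: queue=[B,E,G,A] q_used=3 → run B
t=15: queue=[E,G,A] q_used=0 → run E
t=16: queue=[E,G,A] q_used=1 → run E
t=17: queue=[E,G,A] q_used=2 → run E
t=18: queue=[E,G,A] q_used=3 → run E
t=19: queue=[G,A] q_used=0 → run G
t=20: queue=[G,A] q_used=1 → run G
t=21: queue=[G,A] q_used=2 → run G
t=22: queue=[G,A] q_used=3 → run G
t=23: queue=[A,G] q_used=0 → run A
t=24: queue=[A,G] q_used=1 → run A
t=25: queue=[A,G] q_used=2 → run A
t=26: queue=[G] q_used=0 → run G
t=27: queue=[G] q_used=1 → run G
t=28: queue=[G] q_used=2 → run G
t=29: (idle)
t=30: (idle)
t=31: (idle)

context switches = 8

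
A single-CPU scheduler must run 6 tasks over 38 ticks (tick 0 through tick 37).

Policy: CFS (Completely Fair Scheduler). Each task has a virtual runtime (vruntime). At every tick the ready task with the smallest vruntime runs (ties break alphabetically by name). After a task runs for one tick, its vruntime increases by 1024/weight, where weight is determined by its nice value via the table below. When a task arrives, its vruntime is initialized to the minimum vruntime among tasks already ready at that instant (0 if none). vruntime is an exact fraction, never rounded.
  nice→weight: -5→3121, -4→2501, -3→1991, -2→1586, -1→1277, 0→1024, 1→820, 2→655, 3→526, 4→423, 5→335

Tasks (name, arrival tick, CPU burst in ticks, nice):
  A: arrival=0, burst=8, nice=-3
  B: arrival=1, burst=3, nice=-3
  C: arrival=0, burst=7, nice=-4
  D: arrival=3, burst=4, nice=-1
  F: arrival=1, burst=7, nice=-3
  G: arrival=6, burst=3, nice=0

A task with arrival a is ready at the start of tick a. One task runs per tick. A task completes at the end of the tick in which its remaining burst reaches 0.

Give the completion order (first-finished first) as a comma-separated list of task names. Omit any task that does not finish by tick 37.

t=0: vr[A=0 C=0] → run A
t=1: vr[A=1024/1991 B=0 C=0 F=0] → run B
t=2: vr[A=1024/1991 B=1024/1991 C=0 F=0] → run C
t=3: vr[A=1024/1991 B=1024/1991 C=1024/2501 D=0 F=0] → run D
t=4: vr[A=1024/1991 B=1024/1991 C=1024/2501 D=1024/1277 F=0] → run F
t=5: vr[A=1024/1991 B=1024/1991 C=1024/2501 D=1024/1277 F=1024/1991] → run C
t=6: vr[A=1024/1991 B=1024/1991 C=2048/2501 D=1024/1277 F=1024/1991 G=1024/1991] → run A
t=7: vr[A=2048/1991 B=1024/1991 C=2048/2501 D=1024/1277 F=1024/1991 G=1024/1991] → run B
t=8: vr[A=2048/1991 B=2048/1991 C=2048/2501 D=1024/1277 F=1024/1991 G=1024/1991] → run F
t=9: vr[A=2048/1991 B=2048/1991 C=2048/2501 D=1024/1277 F=2048/1991 G=1024/1991] → run G
t=10: vr[A=2048/1991 B=2048/1991 C=2048/2501 D=1024/1277 F=2048/1991 G=3015/1991] → run D
t=11: vr[A=2048/1991 B=2048/1991 C=2048/2501 D=2048/1277 F=2048/1991 G=3015/1991] → run C
t=12: vr[A=2048/1991 B=2048/1991 C=3072/2501 D=2048/1277 F=2048/1991 G=3015/1991] → run A
t=13: vr[A=3072/1991 B=2048/1991 C=3072/2501 D=2048/1277 F=2048/1991 G=3015/1991] → run B
t=14: vr[A=3072/1991 C=3072/2501 D=2048/1277 F=2048/1991 G=3015/1991] → run F
t=15: vr[A=3072/1991 C=3072/2501 D=2048/1277 F=3072/1991 G=3015/1991] → run C
t=16: vr[A=3072/1991 C=4096/2501 D=2048/1277 F=3072/1991 G=3015/1991] → run G
t=17: vr[A=3072/1991 C=4096/2501 D=2048/1277 F=3072/1991 G=5006/1991] → run A
t=18: vr[A=4096/1991 C=4096/2501 D=2048/1277 F=3072/1991 G=5006/1991] → run F
t=19: vr[A=4096/1991 C=4096/2501 D=2048/1277 F=4096/1991 G=5006/1991] → run D
t=20: vr[A=4096/1991 C=4096/2501 D=3072/1277 F=4096/1991 G=5006/1991] → run C
t=21: vr[A=4096/1991 C=5120/2501 D=3072/1277 F=4096/1991 G=5006/1991] → run C
t=22: vr[A=4096/1991 C=6144/2501 D=3072/1277 F=4096/1991 G=5006/1991] → run A
t=23: vr[A=5120/1991 C=6144/2501 D=3072/1277 F=4096/1991 G=5006/1991] → run F
t=24: vr[A=5120/1991 C=6144/2501 D=3072/1277 F=5120/1991 G=5006/1991] → run D
t=25: vr[A=5120/1991 C=6144/2501 F=5120/1991 G=5006/1991] → run C
t=26: vr[A=5120/1991 F=5120/1991 G=5006/1991] → run G
t=27: vr[A=5120/1991 F=5120/1991] → run A
t=28: vr[A=6144/1991 F=5120/1991] → run F
t=29: vr[A=6144/1991 F=6144/1991] → run A
t=30: vr[A=7168/1991 F=6144/1991] → run F
t=31: vr[A=7168/1991] → run A
t=32: (idle)
t=33: (idle)
t=34: (idle)
t=35: (idle)
t=36: (idle)
t=37: (idle)

completion order = B, D, C, G, F, A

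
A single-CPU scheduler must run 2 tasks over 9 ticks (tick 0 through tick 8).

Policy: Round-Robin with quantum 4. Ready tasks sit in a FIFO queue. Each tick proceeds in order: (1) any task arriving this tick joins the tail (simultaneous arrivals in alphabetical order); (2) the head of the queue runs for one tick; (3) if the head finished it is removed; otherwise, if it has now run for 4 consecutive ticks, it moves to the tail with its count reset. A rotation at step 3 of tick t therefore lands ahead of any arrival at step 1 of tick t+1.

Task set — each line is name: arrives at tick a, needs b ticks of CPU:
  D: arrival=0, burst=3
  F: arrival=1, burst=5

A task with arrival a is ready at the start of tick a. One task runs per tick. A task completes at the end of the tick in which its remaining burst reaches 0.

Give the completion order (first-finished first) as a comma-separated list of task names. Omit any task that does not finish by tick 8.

t=0: queue=[D] q_used=0 → run D
t=1: queue=[D,F] q_used=1 → run D
t=2: queue=[D,F] q_used=2 → run D
t=3: queue=[F] q_used=0 → run F
t=4: queue=[F] q_used=1 → run F
t=5: queue=[F] q_used=2 → run F
t=6: queue=[F] q_used=3 → run F
t=7: queue=[F] q_used=0 → run F
t=8: (idle)

completion order = D, F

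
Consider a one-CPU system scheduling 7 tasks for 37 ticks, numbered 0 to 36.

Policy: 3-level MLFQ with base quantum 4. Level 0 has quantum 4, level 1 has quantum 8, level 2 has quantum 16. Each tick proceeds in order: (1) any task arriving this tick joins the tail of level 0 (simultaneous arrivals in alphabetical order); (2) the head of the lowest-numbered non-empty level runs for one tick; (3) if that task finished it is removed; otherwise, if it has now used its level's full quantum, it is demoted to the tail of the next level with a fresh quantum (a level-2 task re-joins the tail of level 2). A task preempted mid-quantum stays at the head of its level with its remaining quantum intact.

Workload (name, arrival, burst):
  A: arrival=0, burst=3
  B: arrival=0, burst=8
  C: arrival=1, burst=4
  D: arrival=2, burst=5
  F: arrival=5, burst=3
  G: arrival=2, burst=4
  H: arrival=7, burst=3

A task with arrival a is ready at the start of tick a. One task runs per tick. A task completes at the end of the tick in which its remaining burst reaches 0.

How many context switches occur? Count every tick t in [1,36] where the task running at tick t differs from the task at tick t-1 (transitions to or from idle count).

context switches = 9

t=0: L0/L1/L2 = AB/-/- → run A
t=1: L0/L1/L2 = ABC/-/- → run A
t=2: L0/L1/L2 = ABCDG/-/- → run A
t=3: L0/L1/L2 = BCDG/-/- → run B
t=4: L0/L1/L2 = BCDG/-/- → run B
t=5: L0/L1/L2 = BCDGF/-/- → run B
t=6: L0/L1/L2 = BCDGF/-/- → run B
t=7: L0/L1/L2 = CDGFH/B/- → run C
t=8: L0/L1/L2 = CDGFH/B/- → run C
t=9: L0/L1/L2 = CDGFH/B/- → run C
t=10: L0/L1/L2 = CDGFH/B/- → run C
t=11: L0/L1/L2 = DGFH/B/- → run D
t=12: L0/L1/L2 = DGFH/B/- → run D
t=13: L0/L1/L2 = DGFH/B/- → run D
t=14: L0/L1/L2 = DGFH/B/- → run D
t=15: L0/L1/L2 = GFH/BD/- → run G
t=16: L0/L1/L2 = GFH/BD/- → run G
t=17: L0/L1/L2 = GFH/BD/- → run G
t=18: L0/L1/L2 = GFH/BD/- → run G
t=19: L0/L1/L2 = FH/BD/- → run F
t=20: L0/L1/L2 = FH/BD/- → run F
t=21: L0/L1/L2 = FH/BD/- → run F
t=22: L0/L1/L2 = H/BD/- → run H
t=23: L0/L1/L2 = H/BD/- → run H
t=24: L0/L1/L2 = H/BD/- → run H
t=25: L0/L1/L2 = -/BD/- → run B
t=26: L0/L1/L2 = -/BD/- → run B
t=27: L0/L1/L2 = -/BD/- → run B
t=28: L0/L1/L2 = -/BD/- → run B
t=29: L0/L1/L2 = -/D/- → run D
t=30: (idle)
t=31: (idle)
t=32: (idle)
t=33: (idle)
t=34: (idle)
t=35: (idle)
t=36: (idle)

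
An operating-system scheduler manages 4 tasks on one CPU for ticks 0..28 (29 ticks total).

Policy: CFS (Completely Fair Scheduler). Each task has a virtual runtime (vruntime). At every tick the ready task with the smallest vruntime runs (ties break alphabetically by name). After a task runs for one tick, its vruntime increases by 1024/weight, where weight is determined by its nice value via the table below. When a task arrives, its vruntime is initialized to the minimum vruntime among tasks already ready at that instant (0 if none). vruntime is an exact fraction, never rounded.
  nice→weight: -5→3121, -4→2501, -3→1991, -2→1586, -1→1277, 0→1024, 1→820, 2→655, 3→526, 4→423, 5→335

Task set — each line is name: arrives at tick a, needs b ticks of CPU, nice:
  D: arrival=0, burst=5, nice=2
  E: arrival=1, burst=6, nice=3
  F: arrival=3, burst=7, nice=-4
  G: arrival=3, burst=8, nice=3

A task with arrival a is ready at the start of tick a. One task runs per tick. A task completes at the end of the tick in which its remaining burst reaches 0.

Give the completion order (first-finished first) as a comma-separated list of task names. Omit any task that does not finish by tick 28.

t=0: vr[D=0] → run D
t=1: vr[D=1024/655 E=1024/655] → run D
t=2: vr[D=2048/655 E=1024/655] → run E
t=3: vr[D=2048/655 E=604672/172265 F=2048/655 G=2048/655] → run D
t=4: vr[D=3072/655 E=604672/172265 F=2048/655 G=2048/655] → run F
t=5: vr[D=3072/655 E=604672/172265 F=5792768/1638155 G=2048/655] → run G
t=6: vr[D=3072/655 E=604672/172265 F=5792768/1638155 G=873984/172265] → run E
t=7: vr[D=3072/655 E=940032/172265 F=5792768/1638155 G=873984/172265] → run F
t=8: vr[D=3072/655 E=940032/172265 F=6463488/1638155 G=873984/172265] → run F
t=9: vr[D=3072/655 E=940032/172265 F=7134208/1638155 G=873984/172265] → run F
t=10: vr[D=3072/655 E=940032/172265 F=7804928/1638155 G=873984/172265] → run D
t=11: vr[D=4096/655 E=940032/172265 F=7804928/1638155 G=873984/172265] → run F
t=12: vr[D=4096/655 E=940032/172265 F=8475648/1638155 G=873984/172265] → run G
t=13: vr[D=4096/655 E=940032/172265 F=8475648/1638155 G=1209344/172265] → run F
t=14: vr[D=4096/655 E=940032/172265 F=9146368/1638155 G=1209344/172265] → run E
t=15: vr[D=4096/655 E=1275392/172265 F=9146368/1638155 G=1209344/172265] → run F
t=16: vr[D=4096/655 E=1275392/172265 G=1209344/172265] → run D
t=17: vr[E=1275392/172265 G=1209344/172265] → run G
t=18: vr[E=1275392/172265 G=1544704/172265] → run E
t=19: vr[E=1610752/172265 G=1544704/172265] → run G
t=20: vr[E=1610752/172265 G=1880064/172265] → run E
t=21: vr[E=1946112/172265 G=1880064/172265] → run G
t=22: vr[E=1946112/172265 G=2215424/172265] → run E
t=23: vr[G=2215424/172265] → run G
t=24: vr[G=2550784/172265] → run G
t=25: vr[G=2886144/172265] → run G
t=26: (idle)
t=27: (idle)
t=28: (idle)

completion order = F, D, E, G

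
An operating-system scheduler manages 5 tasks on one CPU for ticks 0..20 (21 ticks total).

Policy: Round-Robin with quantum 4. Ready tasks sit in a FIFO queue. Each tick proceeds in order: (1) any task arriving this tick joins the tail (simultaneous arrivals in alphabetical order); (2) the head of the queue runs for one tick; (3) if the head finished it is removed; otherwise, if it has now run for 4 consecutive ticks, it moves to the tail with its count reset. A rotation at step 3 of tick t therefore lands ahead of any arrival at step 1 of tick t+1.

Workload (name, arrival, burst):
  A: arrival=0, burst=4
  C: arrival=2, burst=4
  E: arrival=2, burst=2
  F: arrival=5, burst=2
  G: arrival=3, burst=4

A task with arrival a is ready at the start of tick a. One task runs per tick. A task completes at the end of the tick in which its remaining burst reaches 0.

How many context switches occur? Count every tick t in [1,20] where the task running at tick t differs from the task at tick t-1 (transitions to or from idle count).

context switches = 5

t=0: queue=[A] q_used=0 → run A
t=1: queue=[A] q_used=1 → run A
t=2: queue=[A,C,E] q_used=2 → run A
t=3: queue=[A,C,E,G] q_used=3 → run A
t=4: queue=[C,E,G] q_used=0 → run C
t=5: queue=[C,E,G,F] q_used=1 → run C
t=6: queue=[C,E,G,F] q_used=2 → run C
t=7: queue=[C,E,G,F] q_used=3 → run C
t=8: queue=[E,G,F] q_used=0 → run E
t=9: queue=[E,G,F] q_used=1 → run E
t=10: queue=[G,F] q_used=0 → run G
t=11: queue=[G,F] q_used=1 → run G
t=12: queue=[G,F] q_used=2 → run G
t=13: queue=[G,F] q_used=3 → run G
t=14: queue=[F] q_used=0 → run F
t=15: queue=[F] q_used=1 → run F
t=16: (idle)
t=17: (idle)
t=18: (idle)
t=19: (idle)
t=20: (idle)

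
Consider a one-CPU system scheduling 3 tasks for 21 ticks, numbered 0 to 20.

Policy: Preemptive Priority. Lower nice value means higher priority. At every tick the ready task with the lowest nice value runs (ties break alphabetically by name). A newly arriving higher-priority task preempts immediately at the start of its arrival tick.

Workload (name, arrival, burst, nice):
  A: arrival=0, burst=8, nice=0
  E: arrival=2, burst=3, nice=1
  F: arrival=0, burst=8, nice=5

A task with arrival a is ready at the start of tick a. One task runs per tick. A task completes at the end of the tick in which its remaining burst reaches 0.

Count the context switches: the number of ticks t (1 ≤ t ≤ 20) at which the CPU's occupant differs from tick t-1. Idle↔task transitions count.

t=0: ready={A,F} → run A
t=1: ready={A,F} → run A
t=2: ready={A,E,F} → run A
t=3: ready={A,E,F} → run A
t=4: ready={A,E,F} → run A
t=5: ready={A,E,F} → run A
t=6: ready={A,E,F} → run A
t=7: ready={A,E,F} → run A
t=8: ready={E,F} → run E
t=9: ready={E,F} → run E
t=10: ready={E,F} → run E
t=11: ready={F} → run F
t=12: ready={F} → run F
t=13: ready={F} → run F
t=14: ready={F} → run F
t=15: ready={F} → run F
t=16: ready={F} → run F
t=17: ready={F} → run F
t=18: ready={F} → run F
t=19: (idle)
t=20: (idle)

context switches = 3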